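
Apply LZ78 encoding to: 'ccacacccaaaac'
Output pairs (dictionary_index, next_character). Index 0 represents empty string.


LZ78 encoding steps:
Dictionary: {0: ''}
Step 1: w='' (idx 0), next='c' -> output (0, 'c'), add 'c' as idx 1
Step 2: w='c' (idx 1), next='a' -> output (1, 'a'), add 'ca' as idx 2
Step 3: w='ca' (idx 2), next='c' -> output (2, 'c'), add 'cac' as idx 3
Step 4: w='c' (idx 1), next='c' -> output (1, 'c'), add 'cc' as idx 4
Step 5: w='' (idx 0), next='a' -> output (0, 'a'), add 'a' as idx 5
Step 6: w='a' (idx 5), next='a' -> output (5, 'a'), add 'aa' as idx 6
Step 7: w='a' (idx 5), next='c' -> output (5, 'c'), add 'ac' as idx 7


Encoded: [(0, 'c'), (1, 'a'), (2, 'c'), (1, 'c'), (0, 'a'), (5, 'a'), (5, 'c')]


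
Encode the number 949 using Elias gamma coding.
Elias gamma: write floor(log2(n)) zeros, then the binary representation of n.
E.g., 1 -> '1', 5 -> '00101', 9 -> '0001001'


num_bits = floor(log2(949)) + 1 = 10
leading_zeros = num_bits - 1 = 9
binary(949) = 1110110101

Elias gamma(949) = '000000000' + '1110110101' = 0000000001110110101 (19 bits)


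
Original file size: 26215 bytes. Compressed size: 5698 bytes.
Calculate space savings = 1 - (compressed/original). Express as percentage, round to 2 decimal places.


ratio = compressed/original = 5698/26215 = 0.217356
savings = 1 - ratio = 1 - 0.217356 = 0.782644
as a percentage: 0.782644 * 100 = 78.26%

Space savings = 1 - 5698/26215 = 78.26%


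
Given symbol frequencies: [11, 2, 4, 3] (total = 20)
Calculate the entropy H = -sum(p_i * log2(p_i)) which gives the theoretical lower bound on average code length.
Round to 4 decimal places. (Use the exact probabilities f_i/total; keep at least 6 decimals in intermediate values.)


Per-symbol terms -p_i * log2(p_i) with p_i = f_i/20:
  p = 11/20 = 0.550000: log2(p) = -0.862496, -p*log2(p) = 0.474373
  p = 2/20 = 0.100000: log2(p) = -3.321928, -p*log2(p) = 0.332193
  p = 4/20 = 0.200000: log2(p) = -2.321928, -p*log2(p) = 0.464386
  p = 3/20 = 0.150000: log2(p) = -2.736966, -p*log2(p) = 0.410545
H = 0.474373 + 0.332193 + 0.464386 + 0.410545 = 1.681497

H = 1.6815 bits/symbol


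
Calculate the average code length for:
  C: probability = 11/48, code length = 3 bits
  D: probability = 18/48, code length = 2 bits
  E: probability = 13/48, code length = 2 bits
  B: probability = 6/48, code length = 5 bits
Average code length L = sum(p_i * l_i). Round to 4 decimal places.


Weighted contributions p_i * l_i:
  C: (11/48) * 3 = 33/48
  D: (18/48) * 2 = 36/48
  E: (13/48) * 2 = 26/48
  B: (6/48) * 5 = 30/48
Sum = (33 + 36 + 26 + 30)/48 = 125/48

L = 125/48 = 2.6042 bits/symbol


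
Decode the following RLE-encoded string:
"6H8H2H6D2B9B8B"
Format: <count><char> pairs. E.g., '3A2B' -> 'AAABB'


Expanding each <count><char> pair:
  6H -> 'HHHHHH'
  8H -> 'HHHHHHHH'
  2H -> 'HH'
  6D -> 'DDDDDD'
  2B -> 'BB'
  9B -> 'BBBBBBBBB'
  8B -> 'BBBBBBBB'

Decoded = HHHHHHHHHHHHHHHHDDDDDDBBBBBBBBBBBBBBBBBBB


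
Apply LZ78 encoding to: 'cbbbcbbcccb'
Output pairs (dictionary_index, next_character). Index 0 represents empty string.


LZ78 encoding steps:
Dictionary: {0: ''}
Step 1: w='' (idx 0), next='c' -> output (0, 'c'), add 'c' as idx 1
Step 2: w='' (idx 0), next='b' -> output (0, 'b'), add 'b' as idx 2
Step 3: w='b' (idx 2), next='b' -> output (2, 'b'), add 'bb' as idx 3
Step 4: w='c' (idx 1), next='b' -> output (1, 'b'), add 'cb' as idx 4
Step 5: w='b' (idx 2), next='c' -> output (2, 'c'), add 'bc' as idx 5
Step 6: w='c' (idx 1), next='c' -> output (1, 'c'), add 'cc' as idx 6
Step 7: w='b' (idx 2), end of input -> output (2, '')


Encoded: [(0, 'c'), (0, 'b'), (2, 'b'), (1, 'b'), (2, 'c'), (1, 'c'), (2, '')]


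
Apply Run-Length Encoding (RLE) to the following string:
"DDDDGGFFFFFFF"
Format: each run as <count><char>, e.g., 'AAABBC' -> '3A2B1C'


Scanning runs left to right:
  i=0: run of 'D' x 4 -> '4D'
  i=4: run of 'G' x 2 -> '2G'
  i=6: run of 'F' x 7 -> '7F'

RLE = 4D2G7F


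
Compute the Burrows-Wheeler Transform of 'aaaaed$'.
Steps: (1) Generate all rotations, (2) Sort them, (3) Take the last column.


Rotations (sorted):
  0: $aaaaed -> last char: d
  1: aaaaed$ -> last char: $
  2: aaaed$a -> last char: a
  3: aaed$aa -> last char: a
  4: aed$aaa -> last char: a
  5: d$aaaae -> last char: e
  6: ed$aaaa -> last char: a


BWT = d$aaaea


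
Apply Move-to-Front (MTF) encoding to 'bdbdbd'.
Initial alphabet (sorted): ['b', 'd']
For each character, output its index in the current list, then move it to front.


MTF encoding:
'b': index 0 in ['b', 'd'] -> ['b', 'd']
'd': index 1 in ['b', 'd'] -> ['d', 'b']
'b': index 1 in ['d', 'b'] -> ['b', 'd']
'd': index 1 in ['b', 'd'] -> ['d', 'b']
'b': index 1 in ['d', 'b'] -> ['b', 'd']
'd': index 1 in ['b', 'd'] -> ['d', 'b']


Output: [0, 1, 1, 1, 1, 1]


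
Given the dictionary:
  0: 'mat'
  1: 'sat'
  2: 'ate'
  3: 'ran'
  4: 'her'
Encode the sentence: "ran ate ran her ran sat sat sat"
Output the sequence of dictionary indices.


Look up each word in the dictionary:
  'ran' -> 3
  'ate' -> 2
  'ran' -> 3
  'her' -> 4
  'ran' -> 3
  'sat' -> 1
  'sat' -> 1
  'sat' -> 1

Encoded: [3, 2, 3, 4, 3, 1, 1, 1]


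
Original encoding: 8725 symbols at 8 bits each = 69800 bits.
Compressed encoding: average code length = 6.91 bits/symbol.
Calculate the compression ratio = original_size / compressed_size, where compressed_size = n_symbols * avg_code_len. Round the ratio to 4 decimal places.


original_size = n_symbols * orig_bits = 8725 * 8 = 69800 bits
compressed_size = n_symbols * avg_code_len = 8725 * 6.91 = 60289.75 bits
ratio = original_size / compressed_size = 69800 / 60289.75 = 1.1577

Compression ratio = 1.1577


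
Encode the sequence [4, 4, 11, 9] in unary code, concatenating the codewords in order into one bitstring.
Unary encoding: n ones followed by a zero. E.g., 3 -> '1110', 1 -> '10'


Encode each number as n ones followed by a terminating 0:
  4 -> 11110 (5 bits)
  4 -> 11110 (5 bits)
  11 -> 111111111110 (12 bits)
  9 -> 1111111110 (10 bits)
Total length = 5 + 5 + 12 + 10 = 32 bits.

Unary([4, 4, 11, 9]) = 11110111101111111111101111111110 (32 bits)


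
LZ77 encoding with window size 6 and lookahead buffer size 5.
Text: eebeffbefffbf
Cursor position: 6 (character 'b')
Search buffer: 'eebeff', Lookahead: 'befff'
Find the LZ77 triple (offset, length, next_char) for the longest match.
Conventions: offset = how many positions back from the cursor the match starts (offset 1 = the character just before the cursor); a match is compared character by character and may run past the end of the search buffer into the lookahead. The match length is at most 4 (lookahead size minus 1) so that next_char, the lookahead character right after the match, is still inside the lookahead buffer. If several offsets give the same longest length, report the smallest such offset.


Try each offset into the search buffer:
  offset=1 (pos 5, char 'f'): match length 0
  offset=2 (pos 4, char 'f'): match length 0
  offset=3 (pos 3, char 'e'): match length 0
  offset=4 (pos 2, char 'b'): match length 4
  offset=5 (pos 1, char 'e'): match length 0
  offset=6 (pos 0, char 'e'): match length 0
Longest match has length 4 at offset 4.
next_char = character at position 6 + 4 = 10 -> 'f'

Best match: offset=4, length=4 (matching 'beff' starting at position 2)
LZ77 triple: (4, 4, 'f')


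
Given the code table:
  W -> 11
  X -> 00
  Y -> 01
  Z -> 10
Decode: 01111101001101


Decoding:
01 -> Y
11 -> W
11 -> W
01 -> Y
00 -> X
11 -> W
01 -> Y


Result: YWWYXWY


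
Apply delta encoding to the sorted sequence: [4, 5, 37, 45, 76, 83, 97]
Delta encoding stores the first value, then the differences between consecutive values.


First value: 4
Deltas:
  5 - 4 = 1
  37 - 5 = 32
  45 - 37 = 8
  76 - 45 = 31
  83 - 76 = 7
  97 - 83 = 14


Delta encoded: [4, 1, 32, 8, 31, 7, 14]


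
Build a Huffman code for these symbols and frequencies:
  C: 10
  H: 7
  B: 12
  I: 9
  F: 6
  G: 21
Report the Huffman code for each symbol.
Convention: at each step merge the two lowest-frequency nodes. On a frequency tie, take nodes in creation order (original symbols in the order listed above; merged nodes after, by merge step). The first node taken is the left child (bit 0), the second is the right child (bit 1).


Huffman tree construction:
Step 1: Merge F(6) + H(7) = 13
Step 2: Merge I(9) + C(10) = 19
Step 3: Merge B(12) + (F+H)(13) = 25
Step 4: Merge (I+C)(19) + G(21) = 40
Step 5: Merge (B+(F+H))(25) + ((I+C)+G)(40) = 65
Read each symbol's code off the tree from the root (left child = 0, right child = 1).

Codes:
  C: 101 (length 3)
  H: 011 (length 3)
  B: 00 (length 2)
  I: 100 (length 3)
  F: 010 (length 3)
  G: 11 (length 2)
Average code length: 162/65 = 2.4923 bits/symbol


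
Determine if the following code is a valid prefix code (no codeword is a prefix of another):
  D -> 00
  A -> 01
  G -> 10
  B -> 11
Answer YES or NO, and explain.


Checking each pair (does one codeword prefix another?):
  D='00' vs A='01': no prefix
  D='00' vs G='10': no prefix
  D='00' vs B='11': no prefix
  A='01' vs D='00': no prefix
  A='01' vs G='10': no prefix
  A='01' vs B='11': no prefix
  G='10' vs D='00': no prefix
  G='10' vs A='01': no prefix
  G='10' vs B='11': no prefix
  B='11' vs D='00': no prefix
  B='11' vs A='01': no prefix
  B='11' vs G='10': no prefix
No violation found over all pairs.

YES -- this is a valid prefix code. No codeword is a prefix of any other codeword.


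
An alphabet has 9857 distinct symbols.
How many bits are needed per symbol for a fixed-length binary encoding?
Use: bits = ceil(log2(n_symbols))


log2(9857) = 13.2669
Bracket: 2^13 = 8192 < 9857 <= 2^14 = 16384
So ceil(log2(9857)) = 14

bits = ceil(log2(9857)) = ceil(13.2669) = 14 bits


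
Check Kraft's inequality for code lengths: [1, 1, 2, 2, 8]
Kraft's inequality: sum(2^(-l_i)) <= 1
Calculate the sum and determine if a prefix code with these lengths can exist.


Sum = 2^(-1) + 2^(-1) + 2^(-2) + 2^(-2) + 2^(-8)
    = 0.5 + 0.5 + 0.25 + 0.25 + 0.00390625
    = 385/256 = 1.50390625
Since 1.50390625 > 1, Kraft's inequality is NOT satisfied.
A prefix code with these lengths CANNOT exist.

Kraft sum = 1.50390625. Not satisfied.


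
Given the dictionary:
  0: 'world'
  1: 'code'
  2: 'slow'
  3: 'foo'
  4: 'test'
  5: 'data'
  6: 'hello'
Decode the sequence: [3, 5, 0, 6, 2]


Look up each index in the dictionary:
  3 -> 'foo'
  5 -> 'data'
  0 -> 'world'
  6 -> 'hello'
  2 -> 'slow'

Decoded: "foo data world hello slow"


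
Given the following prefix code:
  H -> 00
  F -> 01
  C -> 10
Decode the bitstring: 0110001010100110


Decoding step by step:
Bits 01 -> F
Bits 10 -> C
Bits 00 -> H
Bits 10 -> C
Bits 10 -> C
Bits 10 -> C
Bits 01 -> F
Bits 10 -> C


Decoded message: FCHCCCFC


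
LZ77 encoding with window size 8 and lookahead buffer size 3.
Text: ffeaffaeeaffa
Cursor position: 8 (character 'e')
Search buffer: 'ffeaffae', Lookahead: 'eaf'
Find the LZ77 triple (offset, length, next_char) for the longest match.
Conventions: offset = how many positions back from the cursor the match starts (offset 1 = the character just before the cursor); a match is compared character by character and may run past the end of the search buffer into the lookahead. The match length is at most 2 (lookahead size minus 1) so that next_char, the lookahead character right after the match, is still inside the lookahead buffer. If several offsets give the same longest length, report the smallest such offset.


Try each offset into the search buffer:
  offset=1 (pos 7, char 'e'): match length 1
  offset=2 (pos 6, char 'a'): match length 0
  offset=3 (pos 5, char 'f'): match length 0
  offset=4 (pos 4, char 'f'): match length 0
  offset=5 (pos 3, char 'a'): match length 0
  offset=6 (pos 2, char 'e'): match length 2
  offset=7 (pos 1, char 'f'): match length 0
  offset=8 (pos 0, char 'f'): match length 0
Longest match has length 2 at offset 6.
next_char = character at position 8 + 2 = 10 -> 'f'

Best match: offset=6, length=2 (matching 'ea' starting at position 2)
LZ77 triple: (6, 2, 'f')


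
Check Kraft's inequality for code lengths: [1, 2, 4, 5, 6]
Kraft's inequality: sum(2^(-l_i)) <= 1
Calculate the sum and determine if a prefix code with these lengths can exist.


Sum = 2^(-1) + 2^(-2) + 2^(-4) + 2^(-5) + 2^(-6)
    = 0.5 + 0.25 + 0.0625 + 0.03125 + 0.015625
    = 55/64 = 0.859375
Since 0.859375 <= 1, Kraft's inequality IS satisfied.
A prefix code with these lengths CAN exist.

Kraft sum = 0.859375. Satisfied.


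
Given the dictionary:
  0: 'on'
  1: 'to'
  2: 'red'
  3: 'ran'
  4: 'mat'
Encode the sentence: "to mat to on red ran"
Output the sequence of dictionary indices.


Look up each word in the dictionary:
  'to' -> 1
  'mat' -> 4
  'to' -> 1
  'on' -> 0
  'red' -> 2
  'ran' -> 3

Encoded: [1, 4, 1, 0, 2, 3]


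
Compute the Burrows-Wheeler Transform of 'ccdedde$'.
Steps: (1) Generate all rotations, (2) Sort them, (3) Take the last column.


Rotations (sorted):
  0: $ccdedde -> last char: e
  1: ccdedde$ -> last char: $
  2: cdedde$c -> last char: c
  3: dde$ccde -> last char: e
  4: de$ccded -> last char: d
  5: dedde$cc -> last char: c
  6: e$ccdedd -> last char: d
  7: edde$ccd -> last char: d


BWT = e$cedcdd


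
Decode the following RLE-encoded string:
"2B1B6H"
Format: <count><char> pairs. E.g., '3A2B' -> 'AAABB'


Expanding each <count><char> pair:
  2B -> 'BB'
  1B -> 'B'
  6H -> 'HHHHHH'

Decoded = BBBHHHHHH


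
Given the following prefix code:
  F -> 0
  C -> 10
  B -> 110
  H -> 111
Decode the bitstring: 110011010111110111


Decoding step by step:
Bits 110 -> B
Bits 0 -> F
Bits 110 -> B
Bits 10 -> C
Bits 111 -> H
Bits 110 -> B
Bits 111 -> H


Decoded message: BFBCHBH


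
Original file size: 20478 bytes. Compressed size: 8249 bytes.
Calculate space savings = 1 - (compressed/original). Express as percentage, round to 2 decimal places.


ratio = compressed/original = 8249/20478 = 0.402823
savings = 1 - ratio = 1 - 0.402823 = 0.597177
as a percentage: 0.597177 * 100 = 59.72%

Space savings = 1 - 8249/20478 = 59.72%


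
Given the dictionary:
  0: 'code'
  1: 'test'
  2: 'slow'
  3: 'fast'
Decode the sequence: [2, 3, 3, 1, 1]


Look up each index in the dictionary:
  2 -> 'slow'
  3 -> 'fast'
  3 -> 'fast'
  1 -> 'test'
  1 -> 'test'

Decoded: "slow fast fast test test"


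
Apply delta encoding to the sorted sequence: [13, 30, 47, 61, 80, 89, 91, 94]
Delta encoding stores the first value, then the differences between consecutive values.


First value: 13
Deltas:
  30 - 13 = 17
  47 - 30 = 17
  61 - 47 = 14
  80 - 61 = 19
  89 - 80 = 9
  91 - 89 = 2
  94 - 91 = 3


Delta encoded: [13, 17, 17, 14, 19, 9, 2, 3]


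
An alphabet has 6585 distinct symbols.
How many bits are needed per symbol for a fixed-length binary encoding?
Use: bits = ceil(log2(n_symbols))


log2(6585) = 12.685
Bracket: 2^12 = 4096 < 6585 <= 2^13 = 8192
So ceil(log2(6585)) = 13

bits = ceil(log2(6585)) = ceil(12.685) = 13 bits


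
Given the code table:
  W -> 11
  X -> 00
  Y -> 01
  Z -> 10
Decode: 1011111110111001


Decoding:
10 -> Z
11 -> W
11 -> W
11 -> W
10 -> Z
11 -> W
10 -> Z
01 -> Y


Result: ZWWWZWZY


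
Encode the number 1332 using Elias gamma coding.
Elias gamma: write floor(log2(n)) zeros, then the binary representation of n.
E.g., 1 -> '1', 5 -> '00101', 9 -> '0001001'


num_bits = floor(log2(1332)) + 1 = 11
leading_zeros = num_bits - 1 = 10
binary(1332) = 10100110100

Elias gamma(1332) = '0000000000' + '10100110100' = 000000000010100110100 (21 bits)


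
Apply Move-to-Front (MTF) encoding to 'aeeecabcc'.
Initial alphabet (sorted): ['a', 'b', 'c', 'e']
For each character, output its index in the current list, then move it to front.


MTF encoding:
'a': index 0 in ['a', 'b', 'c', 'e'] -> ['a', 'b', 'c', 'e']
'e': index 3 in ['a', 'b', 'c', 'e'] -> ['e', 'a', 'b', 'c']
'e': index 0 in ['e', 'a', 'b', 'c'] -> ['e', 'a', 'b', 'c']
'e': index 0 in ['e', 'a', 'b', 'c'] -> ['e', 'a', 'b', 'c']
'c': index 3 in ['e', 'a', 'b', 'c'] -> ['c', 'e', 'a', 'b']
'a': index 2 in ['c', 'e', 'a', 'b'] -> ['a', 'c', 'e', 'b']
'b': index 3 in ['a', 'c', 'e', 'b'] -> ['b', 'a', 'c', 'e']
'c': index 2 in ['b', 'a', 'c', 'e'] -> ['c', 'b', 'a', 'e']
'c': index 0 in ['c', 'b', 'a', 'e'] -> ['c', 'b', 'a', 'e']


Output: [0, 3, 0, 0, 3, 2, 3, 2, 0]


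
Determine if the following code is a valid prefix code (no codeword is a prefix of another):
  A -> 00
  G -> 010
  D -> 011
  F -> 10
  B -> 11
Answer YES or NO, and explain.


Checking each pair (does one codeword prefix another?):
  A='00' vs G='010': no prefix
  A='00' vs D='011': no prefix
  A='00' vs F='10': no prefix
  A='00' vs B='11': no prefix
  G='010' vs A='00': no prefix
  G='010' vs D='011': no prefix
  G='010' vs F='10': no prefix
  G='010' vs B='11': no prefix
  D='011' vs A='00': no prefix
  D='011' vs G='010': no prefix
  D='011' vs F='10': no prefix
  D='011' vs B='11': no prefix
  F='10' vs A='00': no prefix
  F='10' vs G='010': no prefix
  F='10' vs D='011': no prefix
  F='10' vs B='11': no prefix
  B='11' vs A='00': no prefix
  B='11' vs G='010': no prefix
  B='11' vs D='011': no prefix
  B='11' vs F='10': no prefix
No violation found over all pairs.

YES -- this is a valid prefix code. No codeword is a prefix of any other codeword.


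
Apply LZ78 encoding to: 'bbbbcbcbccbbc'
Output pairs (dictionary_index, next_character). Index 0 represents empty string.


LZ78 encoding steps:
Dictionary: {0: ''}
Step 1: w='' (idx 0), next='b' -> output (0, 'b'), add 'b' as idx 1
Step 2: w='b' (idx 1), next='b' -> output (1, 'b'), add 'bb' as idx 2
Step 3: w='b' (idx 1), next='c' -> output (1, 'c'), add 'bc' as idx 3
Step 4: w='bc' (idx 3), next='b' -> output (3, 'b'), add 'bcb' as idx 4
Step 5: w='' (idx 0), next='c' -> output (0, 'c'), add 'c' as idx 5
Step 6: w='c' (idx 5), next='b' -> output (5, 'b'), add 'cb' as idx 6
Step 7: w='bc' (idx 3), end of input -> output (3, '')


Encoded: [(0, 'b'), (1, 'b'), (1, 'c'), (3, 'b'), (0, 'c'), (5, 'b'), (3, '')]


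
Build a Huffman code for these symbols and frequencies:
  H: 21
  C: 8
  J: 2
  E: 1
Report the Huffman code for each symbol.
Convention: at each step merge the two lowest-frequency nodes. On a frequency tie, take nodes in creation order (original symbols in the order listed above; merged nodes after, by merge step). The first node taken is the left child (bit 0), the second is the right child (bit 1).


Huffman tree construction:
Step 1: Merge E(1) + J(2) = 3
Step 2: Merge (E+J)(3) + C(8) = 11
Step 3: Merge ((E+J)+C)(11) + H(21) = 32
Read each symbol's code off the tree from the root (left child = 0, right child = 1).

Codes:
  H: 1 (length 1)
  C: 01 (length 2)
  J: 001 (length 3)
  E: 000 (length 3)
Average code length: 46/32 = 1.4375 bits/symbol


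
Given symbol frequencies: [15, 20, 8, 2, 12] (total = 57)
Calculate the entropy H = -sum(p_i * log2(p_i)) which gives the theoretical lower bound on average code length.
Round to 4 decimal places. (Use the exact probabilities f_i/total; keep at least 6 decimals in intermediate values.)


Per-symbol terms -p_i * log2(p_i) with p_i = f_i/57:
  p = 15/57 = 0.263158: log2(p) = -1.925999, -p*log2(p) = 0.506842
  p = 20/57 = 0.350877: log2(p) = -1.510962, -p*log2(p) = 0.530162
  p = 8/57 = 0.140351: log2(p) = -2.832890, -p*log2(p) = 0.397599
  p = 2/57 = 0.035088: log2(p) = -4.832890, -p*log2(p) = 0.169575
  p = 12/57 = 0.210526: log2(p) = -2.247928, -p*log2(p) = 0.473248
H = 0.506842 + 0.530162 + 0.397599 + 0.169575 + 0.473248 = 2.077426

H = 2.0774 bits/symbol


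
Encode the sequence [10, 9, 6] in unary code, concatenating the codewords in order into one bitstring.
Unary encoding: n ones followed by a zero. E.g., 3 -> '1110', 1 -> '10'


Encode each number as n ones followed by a terminating 0:
  10 -> 11111111110 (11 bits)
  9 -> 1111111110 (10 bits)
  6 -> 1111110 (7 bits)
Total length = 11 + 10 + 7 = 28 bits.

Unary([10, 9, 6]) = 1111111111011111111101111110 (28 bits)


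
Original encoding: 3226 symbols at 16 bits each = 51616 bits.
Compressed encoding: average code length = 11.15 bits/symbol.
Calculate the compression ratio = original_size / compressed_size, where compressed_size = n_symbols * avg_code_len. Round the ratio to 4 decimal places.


original_size = n_symbols * orig_bits = 3226 * 16 = 51616 bits
compressed_size = n_symbols * avg_code_len = 3226 * 11.15 = 35969.9 bits
ratio = original_size / compressed_size = 51616 / 35969.9 = 1.435

Compression ratio = 1.435


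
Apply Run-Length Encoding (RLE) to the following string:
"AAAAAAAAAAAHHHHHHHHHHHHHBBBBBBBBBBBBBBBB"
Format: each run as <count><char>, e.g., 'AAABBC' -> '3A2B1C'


Scanning runs left to right:
  i=0: run of 'A' x 11 -> '11A'
  i=11: run of 'H' x 13 -> '13H'
  i=24: run of 'B' x 16 -> '16B'

RLE = 11A13H16B


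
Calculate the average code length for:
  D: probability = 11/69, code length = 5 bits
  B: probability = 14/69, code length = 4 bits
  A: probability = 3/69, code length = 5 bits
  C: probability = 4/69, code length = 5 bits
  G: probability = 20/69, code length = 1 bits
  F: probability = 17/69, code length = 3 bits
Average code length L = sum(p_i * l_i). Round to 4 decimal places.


Weighted contributions p_i * l_i:
  D: (11/69) * 5 = 55/69
  B: (14/69) * 4 = 56/69
  A: (3/69) * 5 = 15/69
  C: (4/69) * 5 = 20/69
  G: (20/69) * 1 = 20/69
  F: (17/69) * 3 = 51/69
Sum = (55 + 56 + 15 + 20 + 20 + 51)/69 = 217/69

L = 217/69 = 3.1449 bits/symbol


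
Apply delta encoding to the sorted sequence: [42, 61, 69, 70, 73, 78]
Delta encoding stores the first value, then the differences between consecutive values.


First value: 42
Deltas:
  61 - 42 = 19
  69 - 61 = 8
  70 - 69 = 1
  73 - 70 = 3
  78 - 73 = 5


Delta encoded: [42, 19, 8, 1, 3, 5]


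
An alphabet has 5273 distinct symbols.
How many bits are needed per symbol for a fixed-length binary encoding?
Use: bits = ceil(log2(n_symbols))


log2(5273) = 12.3644
Bracket: 2^12 = 4096 < 5273 <= 2^13 = 8192
So ceil(log2(5273)) = 13

bits = ceil(log2(5273)) = ceil(12.3644) = 13 bits


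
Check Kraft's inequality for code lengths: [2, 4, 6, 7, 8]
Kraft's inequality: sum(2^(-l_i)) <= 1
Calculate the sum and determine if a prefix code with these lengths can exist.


Sum = 2^(-2) + 2^(-4) + 2^(-6) + 2^(-7) + 2^(-8)
    = 0.25 + 0.0625 + 0.015625 + 0.0078125 + 0.00390625
    = 87/256 = 0.33984375
Since 0.33984375 <= 1, Kraft's inequality IS satisfied.
A prefix code with these lengths CAN exist.

Kraft sum = 0.33984375. Satisfied.


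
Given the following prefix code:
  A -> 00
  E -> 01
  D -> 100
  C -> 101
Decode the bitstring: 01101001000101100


Decoding step by step:
Bits 01 -> E
Bits 101 -> C
Bits 00 -> A
Bits 100 -> D
Bits 01 -> E
Bits 01 -> E
Bits 100 -> D


Decoded message: ECADEED


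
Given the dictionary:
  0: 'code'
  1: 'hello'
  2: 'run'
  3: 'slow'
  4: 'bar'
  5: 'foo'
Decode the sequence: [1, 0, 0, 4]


Look up each index in the dictionary:
  1 -> 'hello'
  0 -> 'code'
  0 -> 'code'
  4 -> 'bar'

Decoded: "hello code code bar"


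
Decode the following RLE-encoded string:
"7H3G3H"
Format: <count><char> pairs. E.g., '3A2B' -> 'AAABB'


Expanding each <count><char> pair:
  7H -> 'HHHHHHH'
  3G -> 'GGG'
  3H -> 'HHH'

Decoded = HHHHHHHGGGHHH


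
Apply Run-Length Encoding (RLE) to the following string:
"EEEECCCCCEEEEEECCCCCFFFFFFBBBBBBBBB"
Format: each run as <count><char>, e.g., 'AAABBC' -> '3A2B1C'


Scanning runs left to right:
  i=0: run of 'E' x 4 -> '4E'
  i=4: run of 'C' x 5 -> '5C'
  i=9: run of 'E' x 6 -> '6E'
  i=15: run of 'C' x 5 -> '5C'
  i=20: run of 'F' x 6 -> '6F'
  i=26: run of 'B' x 9 -> '9B'

RLE = 4E5C6E5C6F9B


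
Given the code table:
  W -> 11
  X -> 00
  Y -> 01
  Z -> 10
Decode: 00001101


Decoding:
00 -> X
00 -> X
11 -> W
01 -> Y


Result: XXWY


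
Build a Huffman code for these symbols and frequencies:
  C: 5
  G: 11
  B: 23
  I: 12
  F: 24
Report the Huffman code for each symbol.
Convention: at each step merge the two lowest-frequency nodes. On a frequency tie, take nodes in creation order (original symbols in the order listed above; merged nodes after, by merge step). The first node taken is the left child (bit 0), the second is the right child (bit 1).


Huffman tree construction:
Step 1: Merge C(5) + G(11) = 16
Step 2: Merge I(12) + (C+G)(16) = 28
Step 3: Merge B(23) + F(24) = 47
Step 4: Merge (I+(C+G))(28) + (B+F)(47) = 75
Read each symbol's code off the tree from the root (left child = 0, right child = 1).

Codes:
  C: 010 (length 3)
  G: 011 (length 3)
  B: 10 (length 2)
  I: 00 (length 2)
  F: 11 (length 2)
Average code length: 166/75 = 2.2133 bits/symbol


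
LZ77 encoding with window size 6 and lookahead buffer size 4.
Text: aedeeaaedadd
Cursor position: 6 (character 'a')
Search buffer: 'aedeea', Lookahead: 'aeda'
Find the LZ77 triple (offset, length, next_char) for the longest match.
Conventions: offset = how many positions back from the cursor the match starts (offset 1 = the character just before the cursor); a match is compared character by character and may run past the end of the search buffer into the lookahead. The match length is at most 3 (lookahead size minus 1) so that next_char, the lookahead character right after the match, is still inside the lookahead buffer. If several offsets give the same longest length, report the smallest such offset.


Try each offset into the search buffer:
  offset=1 (pos 5, char 'a'): match length 1
  offset=2 (pos 4, char 'e'): match length 0
  offset=3 (pos 3, char 'e'): match length 0
  offset=4 (pos 2, char 'd'): match length 0
  offset=5 (pos 1, char 'e'): match length 0
  offset=6 (pos 0, char 'a'): match length 3
Longest match has length 3 at offset 6.
next_char = character at position 6 + 3 = 9 -> 'a'

Best match: offset=6, length=3 (matching 'aed' starting at position 0)
LZ77 triple: (6, 3, 'a')


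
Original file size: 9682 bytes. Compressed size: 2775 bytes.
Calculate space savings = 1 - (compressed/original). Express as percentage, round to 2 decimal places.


ratio = compressed/original = 2775/9682 = 0.286614
savings = 1 - ratio = 1 - 0.286614 = 0.713386
as a percentage: 0.713386 * 100 = 71.34%

Space savings = 1 - 2775/9682 = 71.34%


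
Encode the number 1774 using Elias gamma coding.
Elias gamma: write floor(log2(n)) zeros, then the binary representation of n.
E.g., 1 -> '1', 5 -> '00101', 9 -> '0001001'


num_bits = floor(log2(1774)) + 1 = 11
leading_zeros = num_bits - 1 = 10
binary(1774) = 11011101110

Elias gamma(1774) = '0000000000' + '11011101110' = 000000000011011101110 (21 bits)


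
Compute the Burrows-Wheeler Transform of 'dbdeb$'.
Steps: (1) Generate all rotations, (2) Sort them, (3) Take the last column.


Rotations (sorted):
  0: $dbdeb -> last char: b
  1: b$dbde -> last char: e
  2: bdeb$d -> last char: d
  3: dbdeb$ -> last char: $
  4: deb$db -> last char: b
  5: eb$dbd -> last char: d


BWT = bed$bd


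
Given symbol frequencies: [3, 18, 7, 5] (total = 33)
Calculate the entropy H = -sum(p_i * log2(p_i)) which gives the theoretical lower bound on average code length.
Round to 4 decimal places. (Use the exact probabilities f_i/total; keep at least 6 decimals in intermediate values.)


Per-symbol terms -p_i * log2(p_i) with p_i = f_i/33:
  p = 3/33 = 0.090909: log2(p) = -3.459432, -p*log2(p) = 0.314494
  p = 18/33 = 0.545455: log2(p) = -0.874469, -p*log2(p) = 0.476983
  p = 7/33 = 0.212121: log2(p) = -2.237039, -p*log2(p) = 0.474523
  p = 5/33 = 0.151515: log2(p) = -2.722466, -p*log2(p) = 0.412495
H = 0.314494 + 0.476983 + 0.474523 + 0.412495 = 1.678495

H = 1.6785 bits/symbol


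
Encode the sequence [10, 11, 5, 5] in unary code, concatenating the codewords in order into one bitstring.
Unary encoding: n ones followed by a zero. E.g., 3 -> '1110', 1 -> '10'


Encode each number as n ones followed by a terminating 0:
  10 -> 11111111110 (11 bits)
  11 -> 111111111110 (12 bits)
  5 -> 111110 (6 bits)
  5 -> 111110 (6 bits)
Total length = 11 + 12 + 6 + 6 = 35 bits.

Unary([10, 11, 5, 5]) = 11111111110111111111110111110111110 (35 bits)


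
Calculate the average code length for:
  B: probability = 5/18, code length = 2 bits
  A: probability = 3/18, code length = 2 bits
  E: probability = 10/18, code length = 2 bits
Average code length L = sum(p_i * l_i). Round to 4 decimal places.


Weighted contributions p_i * l_i:
  B: (5/18) * 2 = 10/18
  A: (3/18) * 2 = 6/18
  E: (10/18) * 2 = 20/18
Sum = (10 + 6 + 20)/18 = 36/18

L = 36/18 = 2.0000 bits/symbol


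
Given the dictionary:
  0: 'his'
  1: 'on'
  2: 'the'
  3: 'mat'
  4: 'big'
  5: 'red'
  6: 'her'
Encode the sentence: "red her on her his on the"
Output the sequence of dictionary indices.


Look up each word in the dictionary:
  'red' -> 5
  'her' -> 6
  'on' -> 1
  'her' -> 6
  'his' -> 0
  'on' -> 1
  'the' -> 2

Encoded: [5, 6, 1, 6, 0, 1, 2]


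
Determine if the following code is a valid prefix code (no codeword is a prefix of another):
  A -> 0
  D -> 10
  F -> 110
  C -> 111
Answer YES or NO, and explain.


Checking each pair (does one codeword prefix another?):
  A='0' vs D='10': no prefix
  A='0' vs F='110': no prefix
  A='0' vs C='111': no prefix
  D='10' vs A='0': no prefix
  D='10' vs F='110': no prefix
  D='10' vs C='111': no prefix
  F='110' vs A='0': no prefix
  F='110' vs D='10': no prefix
  F='110' vs C='111': no prefix
  C='111' vs A='0': no prefix
  C='111' vs D='10': no prefix
  C='111' vs F='110': no prefix
No violation found over all pairs.

YES -- this is a valid prefix code. No codeword is a prefix of any other codeword.


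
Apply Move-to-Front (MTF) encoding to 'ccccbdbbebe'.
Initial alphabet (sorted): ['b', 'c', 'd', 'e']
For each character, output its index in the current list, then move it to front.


MTF encoding:
'c': index 1 in ['b', 'c', 'd', 'e'] -> ['c', 'b', 'd', 'e']
'c': index 0 in ['c', 'b', 'd', 'e'] -> ['c', 'b', 'd', 'e']
'c': index 0 in ['c', 'b', 'd', 'e'] -> ['c', 'b', 'd', 'e']
'c': index 0 in ['c', 'b', 'd', 'e'] -> ['c', 'b', 'd', 'e']
'b': index 1 in ['c', 'b', 'd', 'e'] -> ['b', 'c', 'd', 'e']
'd': index 2 in ['b', 'c', 'd', 'e'] -> ['d', 'b', 'c', 'e']
'b': index 1 in ['d', 'b', 'c', 'e'] -> ['b', 'd', 'c', 'e']
'b': index 0 in ['b', 'd', 'c', 'e'] -> ['b', 'd', 'c', 'e']
'e': index 3 in ['b', 'd', 'c', 'e'] -> ['e', 'b', 'd', 'c']
'b': index 1 in ['e', 'b', 'd', 'c'] -> ['b', 'e', 'd', 'c']
'e': index 1 in ['b', 'e', 'd', 'c'] -> ['e', 'b', 'd', 'c']


Output: [1, 0, 0, 0, 1, 2, 1, 0, 3, 1, 1]


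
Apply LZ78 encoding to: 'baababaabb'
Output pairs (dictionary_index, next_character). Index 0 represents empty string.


LZ78 encoding steps:
Dictionary: {0: ''}
Step 1: w='' (idx 0), next='b' -> output (0, 'b'), add 'b' as idx 1
Step 2: w='' (idx 0), next='a' -> output (0, 'a'), add 'a' as idx 2
Step 3: w='a' (idx 2), next='b' -> output (2, 'b'), add 'ab' as idx 3
Step 4: w='ab' (idx 3), next='a' -> output (3, 'a'), add 'aba' as idx 4
Step 5: w='ab' (idx 3), next='b' -> output (3, 'b'), add 'abb' as idx 5


Encoded: [(0, 'b'), (0, 'a'), (2, 'b'), (3, 'a'), (3, 'b')]


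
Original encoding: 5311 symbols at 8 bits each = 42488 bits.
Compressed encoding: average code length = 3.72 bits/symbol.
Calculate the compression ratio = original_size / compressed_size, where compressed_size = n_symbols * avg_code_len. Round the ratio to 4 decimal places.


original_size = n_symbols * orig_bits = 5311 * 8 = 42488 bits
compressed_size = n_symbols * avg_code_len = 5311 * 3.72 = 19756.92 bits
ratio = original_size / compressed_size = 42488 / 19756.92 = 2.1505

Compression ratio = 2.1505


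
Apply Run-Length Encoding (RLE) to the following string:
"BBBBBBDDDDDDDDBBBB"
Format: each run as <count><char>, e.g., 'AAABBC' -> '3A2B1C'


Scanning runs left to right:
  i=0: run of 'B' x 6 -> '6B'
  i=6: run of 'D' x 8 -> '8D'
  i=14: run of 'B' x 4 -> '4B'

RLE = 6B8D4B


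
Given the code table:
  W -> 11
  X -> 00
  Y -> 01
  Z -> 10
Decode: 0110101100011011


Decoding:
01 -> Y
10 -> Z
10 -> Z
11 -> W
00 -> X
01 -> Y
10 -> Z
11 -> W


Result: YZZWXYZW


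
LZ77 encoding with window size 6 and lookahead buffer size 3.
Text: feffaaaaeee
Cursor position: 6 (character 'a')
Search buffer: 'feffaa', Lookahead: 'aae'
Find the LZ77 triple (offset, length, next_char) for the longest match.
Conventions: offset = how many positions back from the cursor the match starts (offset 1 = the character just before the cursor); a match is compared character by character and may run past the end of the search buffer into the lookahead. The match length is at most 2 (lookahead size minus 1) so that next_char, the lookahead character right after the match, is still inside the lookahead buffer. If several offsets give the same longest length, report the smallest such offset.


Try each offset into the search buffer:
  offset=1 (pos 5, char 'a'): match length 2
  offset=2 (pos 4, char 'a'): match length 2
  offset=3 (pos 3, char 'f'): match length 0
  offset=4 (pos 2, char 'f'): match length 0
  offset=5 (pos 1, char 'e'): match length 0
  offset=6 (pos 0, char 'f'): match length 0
Longest match has length 2, found at offsets 1, 2; take the smallest, offset 1.
next_char = character at position 6 + 2 = 8 -> 'e'

Best match: offset=1, length=2 (matching 'aa' starting at position 5)
LZ77 triple: (1, 2, 'e')


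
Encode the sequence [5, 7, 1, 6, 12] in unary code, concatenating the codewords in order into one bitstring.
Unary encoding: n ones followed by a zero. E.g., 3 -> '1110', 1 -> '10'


Encode each number as n ones followed by a terminating 0:
  5 -> 111110 (6 bits)
  7 -> 11111110 (8 bits)
  1 -> 10 (2 bits)
  6 -> 1111110 (7 bits)
  12 -> 1111111111110 (13 bits)
Total length = 6 + 8 + 2 + 7 + 13 = 36 bits.

Unary([5, 7, 1, 6, 12]) = 111110111111101011111101111111111110 (36 bits)


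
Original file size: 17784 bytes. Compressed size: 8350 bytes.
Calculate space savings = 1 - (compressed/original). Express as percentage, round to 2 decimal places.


ratio = compressed/original = 8350/17784 = 0.469523
savings = 1 - ratio = 1 - 0.469523 = 0.530477
as a percentage: 0.530477 * 100 = 53.05%

Space savings = 1 - 8350/17784 = 53.05%


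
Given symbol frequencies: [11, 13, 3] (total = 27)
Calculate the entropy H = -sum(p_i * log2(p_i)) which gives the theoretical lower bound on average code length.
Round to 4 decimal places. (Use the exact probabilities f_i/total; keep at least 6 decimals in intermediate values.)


Per-symbol terms -p_i * log2(p_i) with p_i = f_i/27:
  p = 11/27 = 0.407407: log2(p) = -1.295456, -p*log2(p) = 0.527778
  p = 13/27 = 0.481481: log2(p) = -1.054448, -p*log2(p) = 0.507697
  p = 3/27 = 0.111111: log2(p) = -3.169925, -p*log2(p) = 0.352214
H = 0.527778 + 0.507697 + 0.352214 = 1.387689

H = 1.3877 bits/symbol


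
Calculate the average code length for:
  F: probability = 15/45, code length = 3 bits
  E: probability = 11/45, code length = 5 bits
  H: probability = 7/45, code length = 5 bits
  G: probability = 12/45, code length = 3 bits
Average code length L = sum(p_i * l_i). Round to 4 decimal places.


Weighted contributions p_i * l_i:
  F: (15/45) * 3 = 45/45
  E: (11/45) * 5 = 55/45
  H: (7/45) * 5 = 35/45
  G: (12/45) * 3 = 36/45
Sum = (45 + 55 + 35 + 36)/45 = 171/45

L = 171/45 = 3.8000 bits/symbol


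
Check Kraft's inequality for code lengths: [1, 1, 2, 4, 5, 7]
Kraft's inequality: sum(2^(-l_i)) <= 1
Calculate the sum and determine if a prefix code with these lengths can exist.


Sum = 2^(-1) + 2^(-1) + 2^(-2) + 2^(-4) + 2^(-5) + 2^(-7)
    = 0.5 + 0.5 + 0.25 + 0.0625 + 0.03125 + 0.0078125
    = 173/128 = 1.3515625
Since 1.3515625 > 1, Kraft's inequality is NOT satisfied.
A prefix code with these lengths CANNOT exist.

Kraft sum = 1.3515625. Not satisfied.


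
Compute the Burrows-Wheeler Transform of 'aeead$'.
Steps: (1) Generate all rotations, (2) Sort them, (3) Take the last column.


Rotations (sorted):
  0: $aeead -> last char: d
  1: ad$aee -> last char: e
  2: aeead$ -> last char: $
  3: d$aeea -> last char: a
  4: ead$ae -> last char: e
  5: eead$a -> last char: a


BWT = de$aea


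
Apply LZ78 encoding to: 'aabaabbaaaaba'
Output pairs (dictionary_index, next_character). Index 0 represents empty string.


LZ78 encoding steps:
Dictionary: {0: ''}
Step 1: w='' (idx 0), next='a' -> output (0, 'a'), add 'a' as idx 1
Step 2: w='a' (idx 1), next='b' -> output (1, 'b'), add 'ab' as idx 2
Step 3: w='a' (idx 1), next='a' -> output (1, 'a'), add 'aa' as idx 3
Step 4: w='' (idx 0), next='b' -> output (0, 'b'), add 'b' as idx 4
Step 5: w='b' (idx 4), next='a' -> output (4, 'a'), add 'ba' as idx 5
Step 6: w='aa' (idx 3), next='a' -> output (3, 'a'), add 'aaa' as idx 6
Step 7: w='ba' (idx 5), end of input -> output (5, '')


Encoded: [(0, 'a'), (1, 'b'), (1, 'a'), (0, 'b'), (4, 'a'), (3, 'a'), (5, '')]


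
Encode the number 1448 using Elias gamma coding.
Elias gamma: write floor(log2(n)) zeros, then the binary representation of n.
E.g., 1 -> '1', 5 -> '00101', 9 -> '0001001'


num_bits = floor(log2(1448)) + 1 = 11
leading_zeros = num_bits - 1 = 10
binary(1448) = 10110101000

Elias gamma(1448) = '0000000000' + '10110101000' = 000000000010110101000 (21 bits)


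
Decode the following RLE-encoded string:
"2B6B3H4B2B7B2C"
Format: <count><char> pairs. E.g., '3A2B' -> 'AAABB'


Expanding each <count><char> pair:
  2B -> 'BB'
  6B -> 'BBBBBB'
  3H -> 'HHH'
  4B -> 'BBBB'
  2B -> 'BB'
  7B -> 'BBBBBBB'
  2C -> 'CC'

Decoded = BBBBBBBBHHHBBBBBBBBBBBBBCC


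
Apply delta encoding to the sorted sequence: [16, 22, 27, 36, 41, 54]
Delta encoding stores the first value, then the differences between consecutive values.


First value: 16
Deltas:
  22 - 16 = 6
  27 - 22 = 5
  36 - 27 = 9
  41 - 36 = 5
  54 - 41 = 13


Delta encoded: [16, 6, 5, 9, 5, 13]


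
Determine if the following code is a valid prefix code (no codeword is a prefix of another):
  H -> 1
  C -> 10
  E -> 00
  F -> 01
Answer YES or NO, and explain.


Checking each pair (does one codeword prefix another?):
  H='1' vs C='10': prefix -- VIOLATION

NO -- this is NOT a valid prefix code. H (1) is a prefix of C (10).


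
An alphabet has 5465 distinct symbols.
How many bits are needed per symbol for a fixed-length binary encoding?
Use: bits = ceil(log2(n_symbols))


log2(5465) = 12.416
Bracket: 2^12 = 4096 < 5465 <= 2^13 = 8192
So ceil(log2(5465)) = 13

bits = ceil(log2(5465)) = ceil(12.416) = 13 bits


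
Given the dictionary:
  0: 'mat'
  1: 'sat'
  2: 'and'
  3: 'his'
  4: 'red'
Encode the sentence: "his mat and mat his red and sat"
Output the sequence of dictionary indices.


Look up each word in the dictionary:
  'his' -> 3
  'mat' -> 0
  'and' -> 2
  'mat' -> 0
  'his' -> 3
  'red' -> 4
  'and' -> 2
  'sat' -> 1

Encoded: [3, 0, 2, 0, 3, 4, 2, 1]


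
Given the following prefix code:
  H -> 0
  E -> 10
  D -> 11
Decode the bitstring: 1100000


Decoding step by step:
Bits 11 -> D
Bits 0 -> H
Bits 0 -> H
Bits 0 -> H
Bits 0 -> H
Bits 0 -> H


Decoded message: DHHHHH


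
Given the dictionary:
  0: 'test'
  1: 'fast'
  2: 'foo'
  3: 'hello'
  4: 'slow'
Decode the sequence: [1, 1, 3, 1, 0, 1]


Look up each index in the dictionary:
  1 -> 'fast'
  1 -> 'fast'
  3 -> 'hello'
  1 -> 'fast'
  0 -> 'test'
  1 -> 'fast'

Decoded: "fast fast hello fast test fast"


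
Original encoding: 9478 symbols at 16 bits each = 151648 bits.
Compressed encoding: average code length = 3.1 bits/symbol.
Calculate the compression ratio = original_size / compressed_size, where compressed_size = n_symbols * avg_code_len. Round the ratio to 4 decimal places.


original_size = n_symbols * orig_bits = 9478 * 16 = 151648 bits
compressed_size = n_symbols * avg_code_len = 9478 * 3.1 = 29381.8 bits
ratio = original_size / compressed_size = 151648 / 29381.8 = 5.1613

Compression ratio = 5.1613


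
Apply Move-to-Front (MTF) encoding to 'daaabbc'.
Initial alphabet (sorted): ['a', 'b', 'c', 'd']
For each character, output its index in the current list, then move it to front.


MTF encoding:
'd': index 3 in ['a', 'b', 'c', 'd'] -> ['d', 'a', 'b', 'c']
'a': index 1 in ['d', 'a', 'b', 'c'] -> ['a', 'd', 'b', 'c']
'a': index 0 in ['a', 'd', 'b', 'c'] -> ['a', 'd', 'b', 'c']
'a': index 0 in ['a', 'd', 'b', 'c'] -> ['a', 'd', 'b', 'c']
'b': index 2 in ['a', 'd', 'b', 'c'] -> ['b', 'a', 'd', 'c']
'b': index 0 in ['b', 'a', 'd', 'c'] -> ['b', 'a', 'd', 'c']
'c': index 3 in ['b', 'a', 'd', 'c'] -> ['c', 'b', 'a', 'd']


Output: [3, 1, 0, 0, 2, 0, 3]
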